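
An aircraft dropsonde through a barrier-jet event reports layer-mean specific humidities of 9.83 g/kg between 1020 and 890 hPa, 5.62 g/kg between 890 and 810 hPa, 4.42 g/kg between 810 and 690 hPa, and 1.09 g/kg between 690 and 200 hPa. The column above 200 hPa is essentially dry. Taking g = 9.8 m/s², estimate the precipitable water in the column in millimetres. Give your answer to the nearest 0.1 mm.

Precipitable water is the column-integrated vapour mass per unit area: PW = (1/g) Σ q̄ Δp, with q in kg/kg and Δp in Pa (1 kg/m² of water = 1 mm).
Layer 1020–890 hPa: Δp = 130 hPa = 13000 Pa, q̄ = 0.00983 kg/kg → 0.00983 × 13000 / 9.8 = 13.04 mm
Layer 890–810 hPa: Δp = 80 hPa = 8000 Pa, q̄ = 0.00562 kg/kg → 0.00562 × 8000 / 9.8 = 4.59 mm
Layer 810–690 hPa: Δp = 120 hPa = 12000 Pa, q̄ = 0.00442 kg/kg → 0.00442 × 12000 / 9.8 = 5.41 mm
Layer 690–200 hPa: Δp = 490 hPa = 49000 Pa, q̄ = 0.00109 kg/kg → 0.00109 × 49000 / 9.8 = 5.45 mm
PW = 13.04 + 4.59 + 5.41 + 5.45 = 28.49 ≈ 28.5 mm.

PW ≈ 28.5 mm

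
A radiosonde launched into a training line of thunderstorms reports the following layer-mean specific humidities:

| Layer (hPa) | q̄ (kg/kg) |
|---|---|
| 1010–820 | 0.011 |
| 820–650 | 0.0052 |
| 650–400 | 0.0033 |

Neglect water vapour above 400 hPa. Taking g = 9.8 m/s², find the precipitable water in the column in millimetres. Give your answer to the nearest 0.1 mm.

Precipitable water is the column-integrated vapour mass per unit area: PW = (1/g) Σ q̄ Δp, with q in kg/kg and Δp in Pa (1 kg/m² of water = 1 mm).
Layer 1010–820 hPa: Δp = 190 hPa = 19000 Pa, q̄ = 0.011 kg/kg → 0.011 × 19000 / 9.8 = 21.33 mm
Layer 820–650 hPa: Δp = 170 hPa = 17000 Pa, q̄ = 0.0052 kg/kg → 0.0052 × 17000 / 9.8 = 9.02 mm
Layer 650–400 hPa: Δp = 250 hPa = 25000 Pa, q̄ = 0.0033 kg/kg → 0.0033 × 25000 / 9.8 = 8.42 mm
PW = 21.33 + 9.02 + 8.42 = 38.77 ≈ 38.8 mm.

PW ≈ 38.8 mm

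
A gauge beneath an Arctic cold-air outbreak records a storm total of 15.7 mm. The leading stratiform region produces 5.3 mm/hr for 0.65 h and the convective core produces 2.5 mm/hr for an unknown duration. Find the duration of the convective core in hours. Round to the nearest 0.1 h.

duration ≈ 4.9 h

Known phases: 5.3 × 0.65 = 3.445 mm.
Remaining depth = 15.7 − 3.445 = 12.255 mm.
Duration = 12.255 / 2.5 = 4.9 h.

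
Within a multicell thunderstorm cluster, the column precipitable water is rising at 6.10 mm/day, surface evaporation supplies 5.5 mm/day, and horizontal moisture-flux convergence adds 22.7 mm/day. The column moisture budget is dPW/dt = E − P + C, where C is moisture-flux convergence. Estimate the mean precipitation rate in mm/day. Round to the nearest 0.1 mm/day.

dPW/dt = +6.10 mm/day.
P = E + C − dPW/dt = 5.5 + (22.7) − (+6.10) = 22.1 mm/day.

P ≈ 22.1 mm/day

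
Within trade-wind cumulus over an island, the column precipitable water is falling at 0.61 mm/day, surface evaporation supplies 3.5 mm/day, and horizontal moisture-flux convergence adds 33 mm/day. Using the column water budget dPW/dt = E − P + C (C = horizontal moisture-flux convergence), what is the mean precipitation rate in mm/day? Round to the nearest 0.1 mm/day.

P ≈ 37.1 mm/day

dPW/dt = -0.61 mm/day.
P = E + C − dPW/dt = 3.5 + (33) − (-0.61) = 37.1 mm/day.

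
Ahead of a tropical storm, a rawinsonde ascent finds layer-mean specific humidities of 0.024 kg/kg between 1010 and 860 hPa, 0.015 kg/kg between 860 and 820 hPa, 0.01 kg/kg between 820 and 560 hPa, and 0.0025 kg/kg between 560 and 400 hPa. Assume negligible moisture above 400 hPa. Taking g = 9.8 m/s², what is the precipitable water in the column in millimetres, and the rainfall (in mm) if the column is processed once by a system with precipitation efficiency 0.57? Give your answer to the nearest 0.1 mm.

Precipitable water is the column-integrated vapour mass per unit area: PW = (1/g) Σ q̄ Δp, with q in kg/kg and Δp in Pa (1 kg/m² of water = 1 mm).
Layer 1010–860 hPa: Δp = 150 hPa = 15000 Pa, q̄ = 0.024 kg/kg → 0.024 × 15000 / 9.8 = 36.73 mm
Layer 860–820 hPa: Δp = 40 hPa = 4000 Pa, q̄ = 0.015 kg/kg → 0.015 × 4000 / 9.8 = 6.12 mm
Layer 820–560 hPa: Δp = 260 hPa = 26000 Pa, q̄ = 0.01 kg/kg → 0.01 × 26000 / 9.8 = 26.53 mm
Layer 560–400 hPa: Δp = 160 hPa = 16000 Pa, q̄ = 0.0025 kg/kg → 0.0025 × 16000 / 9.8 = 4.08 mm
PW = 36.73 + 6.12 + 26.53 + 4.08 = 73.46 ≈ 73.5 mm.
Rainfall = ε × PW = 0.57 × 73.5 = 41.9 mm.

PW ≈ 73.5 mm; rainfall ≈ 41.9 mm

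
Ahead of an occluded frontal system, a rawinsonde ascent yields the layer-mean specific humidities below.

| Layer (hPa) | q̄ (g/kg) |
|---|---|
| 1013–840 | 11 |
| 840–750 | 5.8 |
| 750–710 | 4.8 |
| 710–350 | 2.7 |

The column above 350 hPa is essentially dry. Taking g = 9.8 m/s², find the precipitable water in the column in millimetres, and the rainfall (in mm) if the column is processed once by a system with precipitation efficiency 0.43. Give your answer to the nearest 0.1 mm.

Precipitable water is the column-integrated vapour mass per unit area: PW = (1/g) Σ q̄ Δp, with q in kg/kg and Δp in Pa (1 kg/m² of water = 1 mm).
Layer 1013–840 hPa: Δp = 173 hPa = 17300 Pa, q̄ = 0.011 kg/kg → 0.011 × 17300 / 9.8 = 19.42 mm
Layer 840–750 hPa: Δp = 90 hPa = 9000 Pa, q̄ = 0.0058 kg/kg → 0.0058 × 9000 / 9.8 = 5.33 mm
Layer 750–710 hPa: Δp = 40 hPa = 4000 Pa, q̄ = 0.0048 kg/kg → 0.0048 × 4000 / 9.8 = 1.96 mm
Layer 710–350 hPa: Δp = 360 hPa = 36000 Pa, q̄ = 0.0027 kg/kg → 0.0027 × 36000 / 9.8 = 9.92 mm
PW = 19.42 + 5.33 + 1.96 + 9.92 = 36.63 ≈ 36.6 mm.
Rainfall = ε × PW = 0.43 × 36.6 = 15.7 mm.

PW ≈ 36.6 mm; rainfall ≈ 15.7 mm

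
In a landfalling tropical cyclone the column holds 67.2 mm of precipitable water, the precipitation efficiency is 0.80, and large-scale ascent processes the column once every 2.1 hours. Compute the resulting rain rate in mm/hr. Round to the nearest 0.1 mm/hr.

Each overturning extracts ε × PW = 0.80 × 67.2 = 53.76 mm.
Rate = ε·PW / τ = 53.76 / 2.1 h = 25.6 mm/hr.

R ≈ 25.6 mm/hr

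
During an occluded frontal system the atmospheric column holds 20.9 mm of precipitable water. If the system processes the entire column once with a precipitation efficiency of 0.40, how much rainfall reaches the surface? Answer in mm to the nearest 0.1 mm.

Rainfall = ε × PW = 0.40 × 20.9 = 8.4 mm.

rainfall ≈ 8.4 mm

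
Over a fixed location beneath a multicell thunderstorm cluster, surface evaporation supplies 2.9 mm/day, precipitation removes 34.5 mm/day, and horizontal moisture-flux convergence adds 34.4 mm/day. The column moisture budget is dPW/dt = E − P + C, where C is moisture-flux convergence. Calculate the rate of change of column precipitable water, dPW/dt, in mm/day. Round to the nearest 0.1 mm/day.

dPW/dt ≈ 2.8 mm/day

dPW/dt = E − P + C = 2.9 − 34.5 + (34.4) = 2.8 mm/day.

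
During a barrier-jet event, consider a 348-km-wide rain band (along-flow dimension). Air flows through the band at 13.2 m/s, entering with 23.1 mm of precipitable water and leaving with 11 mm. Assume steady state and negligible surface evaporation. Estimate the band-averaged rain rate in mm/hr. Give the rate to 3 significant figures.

R ≈ 1.65 mm/hr

Column moisture flux per unit crosswind length is F = V × PW.
Inflow: F_in = 13.2 × 23.1 = 304.92 mm·m/s
Outflow: F_out = 13.2 × 11 = 145.2 mm·m/s
Steady-state rate R = (F_in − F_out)/L = (304.92 − 145.2) / 348000 m = 4.590e-04 mm/s.
R = 4.590e-04 × 3600 = 1.65 mm/hr.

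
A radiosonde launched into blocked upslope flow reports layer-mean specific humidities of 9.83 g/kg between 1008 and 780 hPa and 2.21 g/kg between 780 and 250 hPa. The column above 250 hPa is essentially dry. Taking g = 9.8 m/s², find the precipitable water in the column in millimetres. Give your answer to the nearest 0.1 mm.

Precipitable water is the column-integrated vapour mass per unit area: PW = (1/g) Σ q̄ Δp, with q in kg/kg and Δp in Pa (1 kg/m² of water = 1 mm).
Layer 1008–780 hPa: Δp = 228 hPa = 22800 Pa, q̄ = 0.00983 kg/kg → 0.00983 × 22800 / 9.8 = 22.87 mm
Layer 780–250 hPa: Δp = 530 hPa = 53000 Pa, q̄ = 0.00221 kg/kg → 0.00221 × 53000 / 9.8 = 11.95 mm
PW = 22.87 + 11.95 = 34.82 ≈ 34.8 mm.

PW ≈ 34.8 mm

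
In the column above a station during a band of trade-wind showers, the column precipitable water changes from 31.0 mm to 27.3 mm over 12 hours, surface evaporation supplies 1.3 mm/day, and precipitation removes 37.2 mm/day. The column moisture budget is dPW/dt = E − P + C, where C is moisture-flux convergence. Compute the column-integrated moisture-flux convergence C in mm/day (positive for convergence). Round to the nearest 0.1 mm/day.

C ≈ 28.5 mm/day

dPW/dt = (27.3 − 31.0) mm / (12/24 day) = -7.400 mm/day.
C = dPW/dt − E + P = (-7.400) − 1.3 + 37.2 = 28.5 mm/day.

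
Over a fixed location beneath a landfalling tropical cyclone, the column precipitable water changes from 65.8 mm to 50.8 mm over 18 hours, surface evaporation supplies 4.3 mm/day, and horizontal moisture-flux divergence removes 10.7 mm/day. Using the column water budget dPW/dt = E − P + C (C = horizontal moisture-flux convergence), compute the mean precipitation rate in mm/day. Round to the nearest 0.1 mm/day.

dPW/dt = (50.8 − 65.8) mm / (18/24 day) = -20.000 mm/day.
P = E + C − dPW/dt = 4.3 + (-10.7) − (-20.000) = 13.6 mm/day.

P ≈ 13.6 mm/day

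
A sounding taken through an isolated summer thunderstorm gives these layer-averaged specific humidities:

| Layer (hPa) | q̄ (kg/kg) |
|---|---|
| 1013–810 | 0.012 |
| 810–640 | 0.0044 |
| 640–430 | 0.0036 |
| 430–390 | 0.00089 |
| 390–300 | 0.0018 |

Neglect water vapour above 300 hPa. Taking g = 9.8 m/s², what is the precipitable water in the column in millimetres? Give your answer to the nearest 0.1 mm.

PW ≈ 42.2 mm

Precipitable water is the column-integrated vapour mass per unit area: PW = (1/g) Σ q̄ Δp, with q in kg/kg and Δp in Pa (1 kg/m² of water = 1 mm).
Layer 1013–810 hPa: Δp = 203 hPa = 20300 Pa, q̄ = 0.012 kg/kg → 0.012 × 20300 / 9.8 = 24.86 mm
Layer 810–640 hPa: Δp = 170 hPa = 17000 Pa, q̄ = 0.0044 kg/kg → 0.0044 × 17000 / 9.8 = 7.63 mm
Layer 640–430 hPa: Δp = 210 hPa = 21000 Pa, q̄ = 0.0036 kg/kg → 0.0036 × 21000 / 9.8 = 7.71 mm
Layer 430–390 hPa: Δp = 40 hPa = 4000 Pa, q̄ = 0.00089 kg/kg → 0.00089 × 4000 / 9.8 = 0.36 mm
Layer 390–300 hPa: Δp = 90 hPa = 9000 Pa, q̄ = 0.0018 kg/kg → 0.0018 × 9000 / 9.8 = 1.65 mm
PW = 24.86 + 7.63 + 7.71 + 0.36 + 1.65 = 42.21 ≈ 42.2 mm.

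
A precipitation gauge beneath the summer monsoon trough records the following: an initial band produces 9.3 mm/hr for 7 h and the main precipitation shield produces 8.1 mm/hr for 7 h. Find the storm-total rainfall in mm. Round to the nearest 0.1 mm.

total ≈ 121.8 mm

Total = Σ Rᵢ Δtᵢ = 9.3 × 7 + 8.1 × 7
      = 65.1 + 56.7 = 121.8 mm.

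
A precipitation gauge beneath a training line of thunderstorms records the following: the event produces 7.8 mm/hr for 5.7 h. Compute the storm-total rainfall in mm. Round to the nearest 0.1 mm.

total ≈ 44.5 mm

Total = Σ Rᵢ Δtᵢ = 7.8 × 5.7
      = 44.46 = 44.5 mm.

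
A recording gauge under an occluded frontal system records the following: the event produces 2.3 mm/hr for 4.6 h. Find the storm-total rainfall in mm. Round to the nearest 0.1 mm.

total ≈ 10.6 mm

Total = Σ Rᵢ Δtᵢ = 2.3 × 4.6
      = 10.58 = 10.6 mm.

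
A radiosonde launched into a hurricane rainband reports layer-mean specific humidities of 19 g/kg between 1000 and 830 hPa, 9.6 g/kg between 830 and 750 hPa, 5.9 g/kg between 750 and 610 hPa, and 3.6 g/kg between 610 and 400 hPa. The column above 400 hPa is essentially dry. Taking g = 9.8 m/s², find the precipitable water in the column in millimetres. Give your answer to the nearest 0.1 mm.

Precipitable water is the column-integrated vapour mass per unit area: PW = (1/g) Σ q̄ Δp, with q in kg/kg and Δp in Pa (1 kg/m² of water = 1 mm).
Layer 1000–830 hPa: Δp = 170 hPa = 17000 Pa, q̄ = 0.019 kg/kg → 0.019 × 17000 / 9.8 = 32.96 mm
Layer 830–750 hPa: Δp = 80 hPa = 8000 Pa, q̄ = 0.0096 kg/kg → 0.0096 × 8000 / 9.8 = 7.84 mm
Layer 750–610 hPa: Δp = 140 hPa = 14000 Pa, q̄ = 0.0059 kg/kg → 0.0059 × 14000 / 9.8 = 8.43 mm
Layer 610–400 hPa: Δp = 210 hPa = 21000 Pa, q̄ = 0.0036 kg/kg → 0.0036 × 21000 / 9.8 = 7.71 mm
PW = 32.96 + 7.84 + 8.43 + 7.71 = 56.94 ≈ 56.9 mm.

PW ≈ 56.9 mm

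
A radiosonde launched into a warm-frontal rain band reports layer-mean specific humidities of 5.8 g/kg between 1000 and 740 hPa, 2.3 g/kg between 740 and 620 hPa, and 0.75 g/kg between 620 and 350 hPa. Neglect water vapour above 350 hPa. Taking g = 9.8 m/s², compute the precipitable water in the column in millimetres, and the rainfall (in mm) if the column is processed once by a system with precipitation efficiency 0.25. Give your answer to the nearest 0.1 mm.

Precipitable water is the column-integrated vapour mass per unit area: PW = (1/g) Σ q̄ Δp, with q in kg/kg and Δp in Pa (1 kg/m² of water = 1 mm).
Layer 1000–740 hPa: Δp = 260 hPa = 26000 Pa, q̄ = 0.0058 kg/kg → 0.0058 × 26000 / 9.8 = 15.39 mm
Layer 740–620 hPa: Δp = 120 hPa = 12000 Pa, q̄ = 0.0023 kg/kg → 0.0023 × 12000 / 9.8 = 2.82 mm
Layer 620–350 hPa: Δp = 270 hPa = 27000 Pa, q̄ = 0.00075 kg/kg → 0.00075 × 27000 / 9.8 = 2.07 mm
PW = 15.39 + 2.82 + 2.07 = 20.28 ≈ 20.3 mm.
Rainfall = ε × PW = 0.25 × 20.3 = 5.1 mm.

PW ≈ 20.3 mm; rainfall ≈ 5.1 mm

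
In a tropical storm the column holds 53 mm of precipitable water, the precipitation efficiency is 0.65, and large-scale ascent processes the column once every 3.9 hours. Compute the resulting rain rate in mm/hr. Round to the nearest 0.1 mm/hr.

Each overturning extracts ε × PW = 0.65 × 53 = 34.45 mm.
Rate = ε·PW / τ = 34.45 / 3.9 h = 8.8 mm/hr.

R ≈ 8.8 mm/hr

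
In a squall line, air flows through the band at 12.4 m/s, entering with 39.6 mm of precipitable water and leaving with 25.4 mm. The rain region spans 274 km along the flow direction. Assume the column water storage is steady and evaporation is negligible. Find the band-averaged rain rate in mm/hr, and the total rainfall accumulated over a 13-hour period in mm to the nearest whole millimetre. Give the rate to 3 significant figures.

Column moisture flux per unit crosswind length is F = V × PW.
Inflow: F_in = 12.4 × 39.6 = 491.04 mm·m/s
Outflow: F_out = 12.4 × 25.4 = 314.96 mm·m/s
Steady-state rate R = (F_in − F_out)/L = (491.04 − 314.96) / 274000 m = 6.426e-04 mm/s.
R = 6.426e-04 × 3600 = 2.31 mm/hr.
Over 13 h: total = 2.31 × 13 = 30.03 ≈ 30 mm.

R ≈ 2.31 mm/hr; total ≈ 30 mm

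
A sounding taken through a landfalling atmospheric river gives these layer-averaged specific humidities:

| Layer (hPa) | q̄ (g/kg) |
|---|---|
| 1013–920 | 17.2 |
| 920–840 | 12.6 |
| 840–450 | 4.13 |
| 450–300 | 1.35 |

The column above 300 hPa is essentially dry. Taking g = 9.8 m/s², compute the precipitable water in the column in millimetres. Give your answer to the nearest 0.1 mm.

Precipitable water is the column-integrated vapour mass per unit area: PW = (1/g) Σ q̄ Δp, with q in kg/kg and Δp in Pa (1 kg/m² of water = 1 mm).
Layer 1013–920 hPa: Δp = 93 hPa = 9300 Pa, q̄ = 0.0172 kg/kg → 0.0172 × 9300 / 9.8 = 16.32 mm
Layer 920–840 hPa: Δp = 80 hPa = 8000 Pa, q̄ = 0.0126 kg/kg → 0.0126 × 8000 / 9.8 = 10.29 mm
Layer 840–450 hPa: Δp = 390 hPa = 39000 Pa, q̄ = 0.00413 kg/kg → 0.00413 × 39000 / 9.8 = 16.44 mm
Layer 450–300 hPa: Δp = 150 hPa = 15000 Pa, q̄ = 0.00135 kg/kg → 0.00135 × 15000 / 9.8 = 2.07 mm
PW = 16.32 + 10.29 + 16.44 + 2.07 = 45.12 ≈ 45.1 mm.

PW ≈ 45.1 mm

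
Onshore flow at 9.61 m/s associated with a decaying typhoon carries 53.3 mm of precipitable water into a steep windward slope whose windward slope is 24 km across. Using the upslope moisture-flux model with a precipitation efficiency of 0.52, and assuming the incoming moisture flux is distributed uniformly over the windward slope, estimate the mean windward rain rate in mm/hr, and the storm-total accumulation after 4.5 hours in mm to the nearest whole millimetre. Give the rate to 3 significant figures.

Incoming column moisture flux per unit ridge length: F = V × PW = 9.61 × 53.3 = 512.213 mm·m/s.
Spread over the 24 km slope with efficiency ε = 0.52: R = ε·F/W = 0.52 × 512.213 / 24000 m = 1.110e-02 mm/s.
R = 1.110e-02 × 3600 = 40.0 mm/hr.
Over 4.5 h: total = 40.0 × 4.5 = 180 mm.

R ≈ 40.0 mm/hr; total ≈ 180 mm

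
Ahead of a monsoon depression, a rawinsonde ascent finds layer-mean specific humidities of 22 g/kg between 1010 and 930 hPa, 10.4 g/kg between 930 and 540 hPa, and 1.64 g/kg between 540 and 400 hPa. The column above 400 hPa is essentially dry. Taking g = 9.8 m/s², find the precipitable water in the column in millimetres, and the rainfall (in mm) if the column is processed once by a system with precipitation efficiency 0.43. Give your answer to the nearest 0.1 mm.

PW ≈ 61.7 mm; rainfall ≈ 26.5 mm

Precipitable water is the column-integrated vapour mass per unit area: PW = (1/g) Σ q̄ Δp, with q in kg/kg and Δp in Pa (1 kg/m² of water = 1 mm).
Layer 1010–930 hPa: Δp = 80 hPa = 8000 Pa, q̄ = 0.022 kg/kg → 0.022 × 8000 / 9.8 = 17.96 mm
Layer 930–540 hPa: Δp = 390 hPa = 39000 Pa, q̄ = 0.0104 kg/kg → 0.0104 × 39000 / 9.8 = 41.39 mm
Layer 540–400 hPa: Δp = 140 hPa = 14000 Pa, q̄ = 0.00164 kg/kg → 0.00164 × 14000 / 9.8 = 2.34 mm
PW = 17.96 + 41.39 + 2.34 = 61.69 ≈ 61.7 mm.
Rainfall = ε × PW = 0.43 × 61.7 = 26.5 mm.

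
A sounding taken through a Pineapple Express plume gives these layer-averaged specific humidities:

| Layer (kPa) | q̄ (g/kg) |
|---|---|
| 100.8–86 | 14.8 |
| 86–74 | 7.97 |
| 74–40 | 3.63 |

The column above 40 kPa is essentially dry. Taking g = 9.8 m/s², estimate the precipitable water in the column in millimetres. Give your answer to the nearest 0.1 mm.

PW ≈ 44.7 mm

Precipitable water is the column-integrated vapour mass per unit area: PW = (1/g) Σ q̄ Δp, with q in kg/kg and Δp in Pa (1 kg/m² of water = 1 mm).
Layer 100.8–86 kPa: Δp = 148 hPa = 14800 Pa, q̄ = 0.0148 kg/kg → 0.0148 × 14800 / 9.8 = 22.35 mm
Layer 86–74 kPa: Δp = 120 hPa = 12000 Pa, q̄ = 0.00797 kg/kg → 0.00797 × 12000 / 9.8 = 9.76 mm
Layer 74–40 kPa: Δp = 340 hPa = 34000 Pa, q̄ = 0.00363 kg/kg → 0.00363 × 34000 / 9.8 = 12.59 mm
PW = 22.35 + 9.76 + 12.59 = 44.70 ≈ 44.7 mm.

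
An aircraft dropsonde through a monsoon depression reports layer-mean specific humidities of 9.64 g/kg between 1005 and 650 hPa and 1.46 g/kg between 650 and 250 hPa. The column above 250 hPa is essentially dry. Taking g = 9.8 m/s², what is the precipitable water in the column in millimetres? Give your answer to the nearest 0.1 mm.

PW ≈ 40.9 mm

Precipitable water is the column-integrated vapour mass per unit area: PW = (1/g) Σ q̄ Δp, with q in kg/kg and Δp in Pa (1 kg/m² of water = 1 mm).
Layer 1005–650 hPa: Δp = 355 hPa = 35500 Pa, q̄ = 0.00964 kg/kg → 0.00964 × 35500 / 9.8 = 34.92 mm
Layer 650–250 hPa: Δp = 400 hPa = 40000 Pa, q̄ = 0.00146 kg/kg → 0.00146 × 40000 / 9.8 = 5.96 mm
PW = 34.92 + 5.96 = 40.88 ≈ 40.9 mm.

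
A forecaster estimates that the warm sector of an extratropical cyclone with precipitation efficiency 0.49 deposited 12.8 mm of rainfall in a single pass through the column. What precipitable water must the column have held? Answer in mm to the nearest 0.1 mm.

PW ≈ 26.1 mm

PW = rainfall / ε = 12.8 / 0.49 = 26.1 mm.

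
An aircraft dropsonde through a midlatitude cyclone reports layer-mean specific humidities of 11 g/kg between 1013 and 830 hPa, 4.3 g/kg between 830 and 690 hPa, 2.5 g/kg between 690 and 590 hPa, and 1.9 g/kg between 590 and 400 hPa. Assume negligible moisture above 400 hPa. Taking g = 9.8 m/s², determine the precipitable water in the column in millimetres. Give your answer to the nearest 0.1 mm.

Precipitable water is the column-integrated vapour mass per unit area: PW = (1/g) Σ q̄ Δp, with q in kg/kg and Δp in Pa (1 kg/m² of water = 1 mm).
Layer 1013–830 hPa: Δp = 183 hPa = 18300 Pa, q̄ = 0.011 kg/kg → 0.011 × 18300 / 9.8 = 20.54 mm
Layer 830–690 hPa: Δp = 140 hPa = 14000 Pa, q̄ = 0.0043 kg/kg → 0.0043 × 14000 / 9.8 = 6.14 mm
Layer 690–590 hPa: Δp = 100 hPa = 10000 Pa, q̄ = 0.0025 kg/kg → 0.0025 × 10000 / 9.8 = 2.55 mm
Layer 590–400 hPa: Δp = 190 hPa = 19000 Pa, q̄ = 0.0019 kg/kg → 0.0019 × 19000 / 9.8 = 3.68 mm
PW = 20.54 + 6.14 + 2.55 + 3.68 = 32.91 ≈ 32.9 mm.

PW ≈ 32.9 mm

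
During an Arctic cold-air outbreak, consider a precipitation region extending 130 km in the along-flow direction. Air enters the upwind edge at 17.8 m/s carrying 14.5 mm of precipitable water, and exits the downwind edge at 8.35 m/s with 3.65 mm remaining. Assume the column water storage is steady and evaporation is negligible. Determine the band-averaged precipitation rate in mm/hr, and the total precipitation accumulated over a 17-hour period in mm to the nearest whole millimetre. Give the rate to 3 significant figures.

Column moisture flux per unit crosswind length is F = V × PW.
Inflow: F_in = 17.8 × 14.5 = 258.1 mm·m/s
Outflow: F_out = 8.35 × 3.65 = 30.4775 mm·m/s
Steady-state rate R = (F_in − F_out)/L = (258.1 − 30.4775) / 130000 m = 1.751e-03 mm/s.
R = 1.751e-03 × 3600 = 6.30 mm/hr.
Over 17 h: total = 6.30 × 17 = 107.1 ≈ 107 mm.

R ≈ 6.30 mm/hr; total ≈ 107 mm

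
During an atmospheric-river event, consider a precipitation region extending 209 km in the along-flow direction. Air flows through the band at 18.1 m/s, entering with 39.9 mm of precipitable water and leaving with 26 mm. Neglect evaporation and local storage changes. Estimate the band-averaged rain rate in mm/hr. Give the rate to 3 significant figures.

R ≈ 4.33 mm/hr

Column moisture flux per unit crosswind length is F = V × PW.
Inflow: F_in = 18.1 × 39.9 = 722.19 mm·m/s
Outflow: F_out = 18.1 × 26 = 470.6 mm·m/s
Steady-state rate R = (F_in − F_out)/L = (722.19 − 470.6) / 209000 m = 1.204e-03 mm/s.
R = 1.204e-03 × 3600 = 4.33 mm/hr.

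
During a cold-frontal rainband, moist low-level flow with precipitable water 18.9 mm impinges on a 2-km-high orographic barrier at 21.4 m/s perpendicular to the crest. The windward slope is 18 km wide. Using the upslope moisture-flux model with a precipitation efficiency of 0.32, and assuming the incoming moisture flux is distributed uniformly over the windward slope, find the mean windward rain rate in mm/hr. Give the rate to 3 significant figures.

Incoming column moisture flux per unit ridge length: F = V × PW = 21.4 × 18.9 = 404.46 mm·m/s.
Spread over the 18 km slope with efficiency ε = 0.32: R = ε·F/W = 0.32 × 404.46 / 18000 m = 7.190e-03 mm/s.
R = 7.190e-03 × 3600 = 25.9 mm/hr.

R ≈ 25.9 mm/hr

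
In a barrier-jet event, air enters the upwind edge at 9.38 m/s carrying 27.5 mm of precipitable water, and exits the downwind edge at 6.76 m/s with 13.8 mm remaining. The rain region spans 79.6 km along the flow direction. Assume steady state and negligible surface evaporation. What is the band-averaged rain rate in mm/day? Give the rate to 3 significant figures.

Column moisture flux per unit crosswind length is F = V × PW.
Inflow: F_in = 9.38 × 27.5 = 257.95 mm·m/s
Outflow: F_out = 6.76 × 13.8 = 93.288 mm·m/s
Steady-state rate R = (F_in − F_out)/L = (257.95 − 93.288) / 79600 m = 2.069e-03 mm/s.
R = 2.069e-03 × 3600 × 24 = 179 mm/day.

R ≈ 179 mm/day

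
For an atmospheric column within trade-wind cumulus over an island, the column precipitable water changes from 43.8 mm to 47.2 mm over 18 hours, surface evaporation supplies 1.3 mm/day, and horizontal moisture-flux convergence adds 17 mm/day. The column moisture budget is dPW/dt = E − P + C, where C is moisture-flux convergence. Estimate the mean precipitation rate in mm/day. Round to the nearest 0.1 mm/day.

dPW/dt = (47.2 − 43.8) mm / (18/24 day) = +4.533 mm/day.
P = E + C − dPW/dt = 1.3 + (17) − (+4.533) = 13.8 mm/day.

P ≈ 13.8 mm/day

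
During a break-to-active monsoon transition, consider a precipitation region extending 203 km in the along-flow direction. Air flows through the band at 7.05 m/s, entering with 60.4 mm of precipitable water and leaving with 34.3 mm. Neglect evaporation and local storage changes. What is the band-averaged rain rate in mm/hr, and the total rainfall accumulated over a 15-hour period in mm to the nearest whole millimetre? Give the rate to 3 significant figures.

Column moisture flux per unit crosswind length is F = V × PW.
Inflow: F_in = 7.05 × 60.4 = 425.82 mm·m/s
Outflow: F_out = 7.05 × 34.3 = 241.815 mm·m/s
Steady-state rate R = (F_in − F_out)/L = (425.82 − 241.815) / 203000 m = 9.064e-04 mm/s.
R = 9.064e-04 × 3600 = 3.26 mm/hr.
Over 15 h: total = 3.26 × 15 = 48.9 ≈ 49 mm.

R ≈ 3.26 mm/hr; total ≈ 49 mm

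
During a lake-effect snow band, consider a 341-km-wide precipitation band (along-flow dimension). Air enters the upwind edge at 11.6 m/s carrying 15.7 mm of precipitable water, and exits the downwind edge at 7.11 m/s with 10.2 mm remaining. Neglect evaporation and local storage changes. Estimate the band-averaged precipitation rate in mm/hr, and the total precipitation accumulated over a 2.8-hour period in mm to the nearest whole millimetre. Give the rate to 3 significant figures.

Column moisture flux per unit crosswind length is F = V × PW.
Inflow: F_in = 11.6 × 15.7 = 182.12 mm·m/s
Outflow: F_out = 7.11 × 10.2 = 72.522 mm·m/s
Steady-state rate R = (F_in − F_out)/L = (182.12 − 72.522) / 341000 m = 3.214e-04 mm/s.
R = 3.214e-04 × 3600 = 1.16 mm/hr.
Over 2.8 h: total = 1.16 × 2.8 = 3.248 ≈ 3 mm.

R ≈ 1.16 mm/hr; total ≈ 3 mm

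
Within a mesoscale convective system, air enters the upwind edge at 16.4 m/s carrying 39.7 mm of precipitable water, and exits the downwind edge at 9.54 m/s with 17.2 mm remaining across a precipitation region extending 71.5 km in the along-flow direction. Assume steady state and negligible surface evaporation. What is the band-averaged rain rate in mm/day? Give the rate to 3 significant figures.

R ≈ 588 mm/day

Column moisture flux per unit crosswind length is F = V × PW.
Inflow: F_in = 16.4 × 39.7 = 651.08 mm·m/s
Outflow: F_out = 9.54 × 17.2 = 164.088 mm·m/s
Steady-state rate R = (F_in − F_out)/L = (651.08 − 164.088) / 71500 m = 6.811e-03 mm/s.
R = 6.811e-03 × 3600 × 24 = 588 mm/day.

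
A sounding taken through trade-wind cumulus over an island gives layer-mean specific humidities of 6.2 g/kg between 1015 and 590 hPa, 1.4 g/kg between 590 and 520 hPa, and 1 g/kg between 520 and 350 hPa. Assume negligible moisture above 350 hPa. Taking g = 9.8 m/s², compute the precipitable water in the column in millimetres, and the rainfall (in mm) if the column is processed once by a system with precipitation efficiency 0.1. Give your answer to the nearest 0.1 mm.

Precipitable water is the column-integrated vapour mass per unit area: PW = (1/g) Σ q̄ Δp, with q in kg/kg and Δp in Pa (1 kg/m² of water = 1 mm).
Layer 1015–590 hPa: Δp = 425 hPa = 42500 Pa, q̄ = 0.0062 kg/kg → 0.0062 × 42500 / 9.8 = 26.89 mm
Layer 590–520 hPa: Δp = 70 hPa = 7000 Pa, q̄ = 0.0014 kg/kg → 0.0014 × 7000 / 9.8 = 1.00 mm
Layer 520–350 hPa: Δp = 170 hPa = 17000 Pa, q̄ = 0.001 kg/kg → 0.001 × 17000 / 9.8 = 1.73 mm
PW = 26.89 + 1.00 + 1.73 = 29.62 ≈ 29.6 mm.
Rainfall = ε × PW = 0.1 × 29.6 = 3.0 mm.

PW ≈ 29.6 mm; rainfall ≈ 3.0 mm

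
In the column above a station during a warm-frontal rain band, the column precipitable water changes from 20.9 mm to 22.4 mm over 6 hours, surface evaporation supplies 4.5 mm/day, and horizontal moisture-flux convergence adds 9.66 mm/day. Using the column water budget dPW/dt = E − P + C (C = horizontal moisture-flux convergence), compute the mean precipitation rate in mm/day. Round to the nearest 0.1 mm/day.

dPW/dt = (22.4 − 20.9) mm / (6/24 day) = +6.000 mm/day.
P = E + C − dPW/dt = 4.5 + (9.66) − (+6.000) = 8.2 mm/day.

P ≈ 8.2 mm/day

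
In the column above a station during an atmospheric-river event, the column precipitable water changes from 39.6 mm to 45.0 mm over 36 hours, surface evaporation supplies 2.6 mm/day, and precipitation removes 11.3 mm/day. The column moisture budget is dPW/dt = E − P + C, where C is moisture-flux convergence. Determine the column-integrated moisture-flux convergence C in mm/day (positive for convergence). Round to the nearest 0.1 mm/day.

C ≈ 12.3 mm/day

dPW/dt = (45.0 − 39.6) mm / (36/24 day) = +3.600 mm/day.
C = dPW/dt − E + P = (+3.600) − 2.6 + 11.3 = 12.3 mm/day.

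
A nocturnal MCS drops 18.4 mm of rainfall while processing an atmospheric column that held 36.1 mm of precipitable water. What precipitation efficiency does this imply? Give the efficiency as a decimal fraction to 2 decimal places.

ε ≈ 0.51

ε = rainfall / PW = 18.4 / 36.1 = 0.51.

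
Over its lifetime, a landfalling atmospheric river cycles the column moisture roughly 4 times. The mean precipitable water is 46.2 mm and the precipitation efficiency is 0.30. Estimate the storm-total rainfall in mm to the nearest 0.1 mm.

Each cycle deposits ε × PW = 0.30 × 46.2 = 13.86 mm.
Over 4 cycles: 4 × 13.86 = 55.4 mm.

rainfall ≈ 55.4 mm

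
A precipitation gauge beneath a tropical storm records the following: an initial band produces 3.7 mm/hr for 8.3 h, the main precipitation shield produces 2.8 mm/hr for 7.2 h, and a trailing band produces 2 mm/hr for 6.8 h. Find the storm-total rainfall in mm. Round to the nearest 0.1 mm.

total ≈ 64.5 mm

Total = Σ Rᵢ Δtᵢ = 3.7 × 8.3 + 2.8 × 7.2 + 2 × 6.8
      = 30.71 + 20.16 + 13.6 = 64.5 mm.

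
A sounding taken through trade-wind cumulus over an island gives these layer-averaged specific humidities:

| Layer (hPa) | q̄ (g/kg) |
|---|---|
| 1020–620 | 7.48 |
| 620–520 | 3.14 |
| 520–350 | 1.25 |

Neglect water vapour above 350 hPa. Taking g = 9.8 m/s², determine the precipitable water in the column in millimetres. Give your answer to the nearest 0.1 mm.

PW ≈ 35.9 mm

Precipitable water is the column-integrated vapour mass per unit area: PW = (1/g) Σ q̄ Δp, with q in kg/kg and Δp in Pa (1 kg/m² of water = 1 mm).
Layer 1020–620 hPa: Δp = 400 hPa = 40000 Pa, q̄ = 0.00748 kg/kg → 0.00748 × 40000 / 9.8 = 30.53 mm
Layer 620–520 hPa: Δp = 100 hPa = 10000 Pa, q̄ = 0.00314 kg/kg → 0.00314 × 10000 / 9.8 = 3.20 mm
Layer 520–350 hPa: Δp = 170 hPa = 17000 Pa, q̄ = 0.00125 kg/kg → 0.00125 × 17000 / 9.8 = 2.17 mm
PW = 30.53 + 3.20 + 2.17 = 35.90 ≈ 35.9 mm.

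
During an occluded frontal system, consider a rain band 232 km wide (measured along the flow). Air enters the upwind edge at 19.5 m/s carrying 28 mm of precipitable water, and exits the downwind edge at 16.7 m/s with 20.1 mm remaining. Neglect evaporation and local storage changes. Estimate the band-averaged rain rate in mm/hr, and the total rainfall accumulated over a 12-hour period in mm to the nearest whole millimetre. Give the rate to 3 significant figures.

R ≈ 3.26 mm/hr; total ≈ 39 mm

Column moisture flux per unit crosswind length is F = V × PW.
Inflow: F_in = 19.5 × 28 = 546 mm·m/s
Outflow: F_out = 16.7 × 20.1 = 335.67 mm·m/s
Steady-state rate R = (F_in − F_out)/L = (546 − 335.67) / 232000 m = 9.066e-04 mm/s.
R = 9.066e-04 × 3600 = 3.26 mm/hr.
Over 12 h: total = 3.26 × 12 = 39.12 ≈ 39 mm.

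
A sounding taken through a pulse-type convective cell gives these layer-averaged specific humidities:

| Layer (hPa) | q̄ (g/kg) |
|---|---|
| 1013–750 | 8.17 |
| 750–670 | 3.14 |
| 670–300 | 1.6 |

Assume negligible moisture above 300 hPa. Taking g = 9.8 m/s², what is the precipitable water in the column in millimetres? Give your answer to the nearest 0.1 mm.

PW ≈ 30.5 mm

Precipitable water is the column-integrated vapour mass per unit area: PW = (1/g) Σ q̄ Δp, with q in kg/kg and Δp in Pa (1 kg/m² of water = 1 mm).
Layer 1013–750 hPa: Δp = 263 hPa = 26300 Pa, q̄ = 0.00817 kg/kg → 0.00817 × 26300 / 9.8 = 21.93 mm
Layer 750–670 hPa: Δp = 80 hPa = 8000 Pa, q̄ = 0.00314 kg/kg → 0.00314 × 8000 / 9.8 = 2.56 mm
Layer 670–300 hPa: Δp = 370 hPa = 37000 Pa, q̄ = 0.0016 kg/kg → 0.0016 × 37000 / 9.8 = 6.04 mm
PW = 21.93 + 2.56 + 6.04 = 30.53 ≈ 30.5 mm.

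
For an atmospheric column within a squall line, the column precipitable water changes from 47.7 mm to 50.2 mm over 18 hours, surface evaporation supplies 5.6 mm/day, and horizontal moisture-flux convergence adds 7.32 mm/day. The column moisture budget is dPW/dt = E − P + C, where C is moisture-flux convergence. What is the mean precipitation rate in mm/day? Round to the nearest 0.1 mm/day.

P ≈ 9.6 mm/day

dPW/dt = (50.2 − 47.7) mm / (18/24 day) = +3.333 mm/day.
P = E + C − dPW/dt = 5.6 + (7.32) − (+3.333) = 9.6 mm/day.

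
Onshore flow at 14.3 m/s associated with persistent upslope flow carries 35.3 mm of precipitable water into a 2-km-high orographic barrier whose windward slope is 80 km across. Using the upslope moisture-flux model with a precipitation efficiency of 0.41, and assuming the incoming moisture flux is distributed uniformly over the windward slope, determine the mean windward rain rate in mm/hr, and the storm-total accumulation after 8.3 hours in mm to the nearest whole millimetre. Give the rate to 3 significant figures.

Incoming column moisture flux per unit ridge length: F = V × PW = 14.3 × 35.3 = 504.79 mm·m/s.
Spread over the 80 km slope with efficiency ε = 0.41: R = ε·F/W = 0.41 × 504.79 / 80000 m = 2.587e-03 mm/s.
R = 2.587e-03 × 3600 = 9.31 mm/hr.
Over 8.3 h: total = 9.31 × 8.3 = 77.273 ≈ 77 mm.

R ≈ 9.31 mm/hr; total ≈ 77 mm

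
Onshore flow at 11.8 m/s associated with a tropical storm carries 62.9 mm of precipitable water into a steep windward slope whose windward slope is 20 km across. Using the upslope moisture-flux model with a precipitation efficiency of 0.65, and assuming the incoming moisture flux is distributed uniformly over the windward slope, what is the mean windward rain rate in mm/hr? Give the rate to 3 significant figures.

R ≈ 86.8 mm/hr

Incoming column moisture flux per unit ridge length: F = V × PW = 11.8 × 62.9 = 742.22 mm·m/s.
Spread over the 20 km slope with efficiency ε = 0.65: R = ε·F/W = 0.65 × 742.22 / 20000 m = 2.412e-02 mm/s.
R = 2.412e-02 × 3600 = 86.8 mm/hr.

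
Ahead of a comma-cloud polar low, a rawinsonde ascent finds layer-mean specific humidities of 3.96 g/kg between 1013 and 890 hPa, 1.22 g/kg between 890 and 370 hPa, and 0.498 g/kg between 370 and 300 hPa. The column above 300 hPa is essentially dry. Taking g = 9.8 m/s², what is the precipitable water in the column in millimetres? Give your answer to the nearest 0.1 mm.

PW ≈ 11.8 mm

Precipitable water is the column-integrated vapour mass per unit area: PW = (1/g) Σ q̄ Δp, with q in kg/kg and Δp in Pa (1 kg/m² of water = 1 mm).
Layer 1013–890 hPa: Δp = 123 hPa = 12300 Pa, q̄ = 0.00396 kg/kg → 0.00396 × 12300 / 9.8 = 4.97 mm
Layer 890–370 hPa: Δp = 520 hPa = 52000 Pa, q̄ = 0.00122 kg/kg → 0.00122 × 52000 / 9.8 = 6.47 mm
Layer 370–300 hPa: Δp = 70 hPa = 7000 Pa, q̄ = 0.000498 kg/kg → 0.000498 × 7000 / 9.8 = 0.36 mm
PW = 4.97 + 6.47 + 0.36 = 11.80 ≈ 11.8 mm.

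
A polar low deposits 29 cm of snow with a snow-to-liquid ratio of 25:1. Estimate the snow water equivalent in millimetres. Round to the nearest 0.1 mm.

SWE = snow depth / ratio = 29 cm / 25 = 1.160 cm = 11.6 mm.

SWE ≈ 11.6 mm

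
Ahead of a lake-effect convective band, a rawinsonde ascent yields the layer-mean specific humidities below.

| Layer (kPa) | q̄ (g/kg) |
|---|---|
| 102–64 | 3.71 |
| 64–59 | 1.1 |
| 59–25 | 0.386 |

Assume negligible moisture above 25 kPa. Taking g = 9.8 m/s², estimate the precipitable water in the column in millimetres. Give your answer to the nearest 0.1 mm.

Precipitable water is the column-integrated vapour mass per unit area: PW = (1/g) Σ q̄ Δp, with q in kg/kg and Δp in Pa (1 kg/m² of water = 1 mm).
Layer 102–64 kPa: Δp = 380 hPa = 38000 Pa, q̄ = 0.00371 kg/kg → 0.00371 × 38000 / 9.8 = 14.39 mm
Layer 64–59 kPa: Δp = 50 hPa = 5000 Pa, q̄ = 0.0011 kg/kg → 0.0011 × 5000 / 9.8 = 0.56 mm
Layer 59–25 kPa: Δp = 340 hPa = 34000 Pa, q̄ = 0.000386 kg/kg → 0.000386 × 34000 / 9.8 = 1.34 mm
PW = 14.39 + 0.56 + 1.34 = 16.29 ≈ 16.3 mm.

PW ≈ 16.3 mm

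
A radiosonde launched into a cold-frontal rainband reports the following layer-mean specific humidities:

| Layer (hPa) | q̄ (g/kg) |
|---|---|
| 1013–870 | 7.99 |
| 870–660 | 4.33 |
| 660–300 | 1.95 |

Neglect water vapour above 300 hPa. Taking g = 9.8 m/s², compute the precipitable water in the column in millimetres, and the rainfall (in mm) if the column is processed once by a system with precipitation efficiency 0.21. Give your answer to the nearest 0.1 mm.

PW ≈ 28.1 mm; rainfall ≈ 5.9 mm

Precipitable water is the column-integrated vapour mass per unit area: PW = (1/g) Σ q̄ Δp, with q in kg/kg and Δp in Pa (1 kg/m² of water = 1 mm).
Layer 1013–870 hPa: Δp = 143 hPa = 14300 Pa, q̄ = 0.00799 kg/kg → 0.00799 × 14300 / 9.8 = 11.66 mm
Layer 870–660 hPa: Δp = 210 hPa = 21000 Pa, q̄ = 0.00433 kg/kg → 0.00433 × 21000 / 9.8 = 9.28 mm
Layer 660–300 hPa: Δp = 360 hPa = 36000 Pa, q̄ = 0.00195 kg/kg → 0.00195 × 36000 / 9.8 = 7.16 mm
PW = 11.66 + 9.28 + 7.16 = 28.10 ≈ 28.1 mm.
Rainfall = ε × PW = 0.21 × 28.1 = 5.9 mm.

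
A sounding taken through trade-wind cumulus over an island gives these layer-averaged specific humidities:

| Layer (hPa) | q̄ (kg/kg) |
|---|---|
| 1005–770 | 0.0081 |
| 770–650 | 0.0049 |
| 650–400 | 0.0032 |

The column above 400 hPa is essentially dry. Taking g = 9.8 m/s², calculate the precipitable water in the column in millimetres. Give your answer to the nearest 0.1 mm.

PW ≈ 33.6 mm

Precipitable water is the column-integrated vapour mass per unit area: PW = (1/g) Σ q̄ Δp, with q in kg/kg and Δp in Pa (1 kg/m² of water = 1 mm).
Layer 1005–770 hPa: Δp = 235 hPa = 23500 Pa, q̄ = 0.0081 kg/kg → 0.0081 × 23500 / 9.8 = 19.42 mm
Layer 770–650 hPa: Δp = 120 hPa = 12000 Pa, q̄ = 0.0049 kg/kg → 0.0049 × 12000 / 9.8 = 6.00 mm
Layer 650–400 hPa: Δp = 250 hPa = 25000 Pa, q̄ = 0.0032 kg/kg → 0.0032 × 25000 / 9.8 = 8.16 mm
PW = 19.42 + 6.00 + 8.16 = 33.58 ≈ 33.6 mm.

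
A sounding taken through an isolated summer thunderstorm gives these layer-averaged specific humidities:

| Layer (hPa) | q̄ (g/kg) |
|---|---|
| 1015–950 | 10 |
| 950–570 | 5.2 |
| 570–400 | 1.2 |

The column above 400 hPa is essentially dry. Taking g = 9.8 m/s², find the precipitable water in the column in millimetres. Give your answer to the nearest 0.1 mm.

PW ≈ 28.9 mm

Precipitable water is the column-integrated vapour mass per unit area: PW = (1/g) Σ q̄ Δp, with q in kg/kg and Δp in Pa (1 kg/m² of water = 1 mm).
Layer 1015–950 hPa: Δp = 65 hPa = 6500 Pa, q̄ = 0.01 kg/kg → 0.01 × 6500 / 9.8 = 6.63 mm
Layer 950–570 hPa: Δp = 380 hPa = 38000 Pa, q̄ = 0.0052 kg/kg → 0.0052 × 38000 / 9.8 = 20.16 mm
Layer 570–400 hPa: Δp = 170 hPa = 17000 Pa, q̄ = 0.0012 kg/kg → 0.0012 × 17000 / 9.8 = 2.08 mm
PW = 6.63 + 20.16 + 2.08 = 28.87 ≈ 28.9 mm.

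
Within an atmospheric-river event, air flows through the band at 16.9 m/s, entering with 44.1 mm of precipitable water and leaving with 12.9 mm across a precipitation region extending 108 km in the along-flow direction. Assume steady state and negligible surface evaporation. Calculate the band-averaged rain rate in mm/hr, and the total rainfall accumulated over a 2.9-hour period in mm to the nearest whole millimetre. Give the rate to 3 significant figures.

Column moisture flux per unit crosswind length is F = V × PW.
Inflow: F_in = 16.9 × 44.1 = 745.29 mm·m/s
Outflow: F_out = 16.9 × 12.9 = 218.01 mm·m/s
Steady-state rate R = (F_in − F_out)/L = (745.29 − 218.01) / 108000 m = 4.882e-03 mm/s.
R = 4.882e-03 × 3600 = 17.6 mm/hr.
Over 2.9 h: total = 17.6 × 2.9 = 51.04 ≈ 51 mm.

R ≈ 17.6 mm/hr; total ≈ 51 mm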